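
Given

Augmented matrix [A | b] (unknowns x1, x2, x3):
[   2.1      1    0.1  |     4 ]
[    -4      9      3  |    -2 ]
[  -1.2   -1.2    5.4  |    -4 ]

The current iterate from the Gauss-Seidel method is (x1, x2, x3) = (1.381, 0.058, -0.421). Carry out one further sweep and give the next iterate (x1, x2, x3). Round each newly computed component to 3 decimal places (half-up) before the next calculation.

(1.897, 0.761, -0.150)

One sweep:
  x1 = (4 - (1)·0.058 - (0.1)·-0.421) / (2.1) = 1.897
  x2 = (-2 - (-4)·1.897 - (3)·-0.421) / (9) = 0.761
  x3 = (-4 - (-1.2)·1.897 - (-1.2)·0.761) / (5.4) = -0.150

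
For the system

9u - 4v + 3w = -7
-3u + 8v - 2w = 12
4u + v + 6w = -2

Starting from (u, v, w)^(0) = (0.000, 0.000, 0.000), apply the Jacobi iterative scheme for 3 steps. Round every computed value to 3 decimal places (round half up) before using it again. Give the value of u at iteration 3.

-0.256

Iteration 1:
  u = (-7 - (-4)·0.000 - (3)·0.000) / (9) = -0.778
  v = (12 - (-3)·0.000 - (-2)·0.000) / (8) = 1.500
  w = (-2 - (4)·0.000 - (1)·0.000) / (6) = -0.333
Iteration 2:
  u = (-7 - (-4)·1.500 - (3)·-0.333) / (9) = 0.000
  v = (12 - (-3)·-0.778 - (-2)·-0.333) / (8) = 1.125
  w = (-2 - (4)·-0.778 - (1)·1.500) / (6) = -0.065
Iteration 3:
  u = (-7 - (-4)·1.125 - (3)·-0.065) / (9) = -0.256
  v = (12 - (-3)·0.000 - (-2)·-0.065) / (8) = 1.484
  w = (-2 - (4)·0.000 - (1)·1.125) / (6) = -0.521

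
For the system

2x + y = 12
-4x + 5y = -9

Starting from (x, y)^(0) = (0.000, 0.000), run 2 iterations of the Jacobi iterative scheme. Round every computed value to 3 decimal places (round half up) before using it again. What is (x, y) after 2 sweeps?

Iteration 1:
  x = (12 - (1)·0.000) / (2) = 6.000
  y = (-9 - (-4)·0.000) / (5) = -1.800
Iteration 2:
  x = (12 - (1)·-1.800) / (2) = 6.900
  y = (-9 - (-4)·6.000) / (5) = 3.000

(6.900, 3.000)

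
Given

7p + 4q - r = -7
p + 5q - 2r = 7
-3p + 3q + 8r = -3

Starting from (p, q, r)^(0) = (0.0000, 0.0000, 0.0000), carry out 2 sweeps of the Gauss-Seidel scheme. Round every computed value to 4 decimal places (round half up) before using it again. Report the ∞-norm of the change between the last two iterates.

1.1071

Iteration 1:
  p = (-7 - (4)·0.0000 - (-1)·0.0000) / (7) = -1.0000
  q = (7 - (1)·-1.0000 - (-2)·0.0000) / (5) = 1.6000
  r = (-3 - (-3)·-1.0000 - (3)·1.6000) / (8) = -1.3500
Iteration 2:
  p = (-7 - (4)·1.6000 - (-1)·-1.3500) / (7) = -2.1071
  q = (7 - (1)·-2.1071 - (-2)·-1.3500) / (5) = 1.2814
  r = (-3 - (-3)·-2.1071 - (3)·1.2814) / (8) = -1.6457
Change: (-1.1071, -0.3186, -0.2957) → max |·| = 1.1071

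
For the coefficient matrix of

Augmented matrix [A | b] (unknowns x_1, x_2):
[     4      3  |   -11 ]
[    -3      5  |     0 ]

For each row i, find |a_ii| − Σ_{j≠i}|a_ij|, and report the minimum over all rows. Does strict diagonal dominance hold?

1

row 1: |4| − (3) = 1
row 2: |5| − (3) = 2
minimum over rows = 1 → strictly diagonally dominant (convergence guaranteed)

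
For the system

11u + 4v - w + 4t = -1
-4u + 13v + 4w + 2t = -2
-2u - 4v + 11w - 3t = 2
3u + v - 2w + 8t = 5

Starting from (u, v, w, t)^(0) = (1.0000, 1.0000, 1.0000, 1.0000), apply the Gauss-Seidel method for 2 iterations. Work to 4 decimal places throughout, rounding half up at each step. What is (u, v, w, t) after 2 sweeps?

(-0.1503, -0.3603, 0.2981, 0.8009)

Iteration 1:
  u = (-1 - (4)·1.0000 - (-1)·1.0000 - (4)·1.0000) / (11) = -0.7273
  v = (-2 - (-4)·-0.7273 - (4)·1.0000 - (2)·1.0000) / (13) = -0.8392
  w = (2 - (-2)·-0.7273 - (-4)·-0.8392 - (-3)·1.0000) / (11) = 0.0171
  t = (5 - (3)·-0.7273 - (1)·-0.8392 - (-2)·0.0171) / (8) = 1.0069
Iteration 2:
  u = (-1 - (4)·-0.8392 - (-1)·0.0171 - (4)·1.0069) / (11) = -0.1503
  v = (-2 - (-4)·-0.1503 - (4)·0.0171 - (2)·1.0069) / (13) = -0.3603
  w = (2 - (-2)·-0.1503 - (-4)·-0.3603 - (-3)·1.0069) / (11) = 0.2981
  t = (5 - (3)·-0.1503 - (1)·-0.3603 - (-2)·0.2981) / (8) = 0.8009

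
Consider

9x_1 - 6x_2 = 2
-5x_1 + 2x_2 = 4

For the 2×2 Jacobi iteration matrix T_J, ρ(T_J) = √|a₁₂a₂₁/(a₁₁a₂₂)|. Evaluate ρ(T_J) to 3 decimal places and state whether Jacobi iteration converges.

a₁₂a₂₁/(a₁₁a₂₂) = (-6)·(-5) / ((9)·(2)) = 1.666667
ρ = √|1.666667| = √1.666667 = 1.291
ρ > 1, so Jacobi diverges

1.291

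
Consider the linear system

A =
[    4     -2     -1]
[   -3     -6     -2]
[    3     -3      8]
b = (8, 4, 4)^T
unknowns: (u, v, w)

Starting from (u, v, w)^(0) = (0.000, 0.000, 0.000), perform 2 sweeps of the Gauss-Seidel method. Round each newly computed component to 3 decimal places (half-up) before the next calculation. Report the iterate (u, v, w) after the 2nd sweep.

(0.948, -0.849, -0.174)

Iteration 1:
  u = (8 - (-2)·0.000 - (-1)·0.000) / (4) = 2.000
  v = (4 - (-3)·2.000 - (-2)·0.000) / (-6) = -1.667
  w = (4 - (3)·2.000 - (-3)·-1.667) / (8) = -0.875
Iteration 2:
  u = (8 - (-2)·-1.667 - (-1)·-0.875) / (4) = 0.948
  v = (4 - (-3)·0.948 - (-2)·-0.875) / (-6) = -0.849
  w = (4 - (3)·0.948 - (-3)·-0.849) / (8) = -0.174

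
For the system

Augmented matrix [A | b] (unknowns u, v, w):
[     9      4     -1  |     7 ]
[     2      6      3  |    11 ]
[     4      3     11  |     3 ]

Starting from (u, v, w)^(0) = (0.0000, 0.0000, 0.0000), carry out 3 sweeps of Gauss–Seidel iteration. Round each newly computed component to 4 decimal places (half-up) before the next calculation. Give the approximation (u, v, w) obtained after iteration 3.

Iteration 1:
  u = (7 - (4)·0.0000 - (-1)·0.0000) / (9) = 0.7778
  v = (11 - (2)·0.7778 - (3)·0.0000) / (6) = 1.5741
  w = (3 - (4)·0.7778 - (3)·1.5741) / (11) = -0.4394
Iteration 2:
  u = (7 - (4)·1.5741 - (-1)·-0.4394) / (9) = 0.0294
  v = (11 - (2)·0.0294 - (3)·-0.4394) / (6) = 2.0432
  w = (3 - (4)·0.0294 - (3)·2.0432) / (11) = -0.2952
Iteration 3:
  u = (7 - (4)·2.0432 - (-1)·-0.2952) / (9) = -0.1631
  v = (11 - (2)·-0.1631 - (3)·-0.2952) / (6) = 2.0353
  w = (3 - (4)·-0.1631 - (3)·2.0353) / (11) = -0.2230

(-0.1631, 2.0353, -0.2230)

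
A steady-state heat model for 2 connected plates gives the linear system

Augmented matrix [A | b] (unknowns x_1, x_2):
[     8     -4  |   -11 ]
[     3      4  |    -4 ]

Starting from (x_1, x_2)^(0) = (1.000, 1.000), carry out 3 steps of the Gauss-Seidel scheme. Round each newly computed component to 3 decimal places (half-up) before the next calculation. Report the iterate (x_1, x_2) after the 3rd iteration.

(-1.295, -0.029)

Iteration 1:
  x_1 = (-11 - (-4)·1.000) / (8) = -0.875
  x_2 = (-4 - (3)·-0.875) / (4) = -0.344
Iteration 2:
  x_1 = (-11 - (-4)·-0.344) / (8) = -1.547
  x_2 = (-4 - (3)·-1.547) / (4) = 0.160
Iteration 3:
  x_1 = (-11 - (-4)·0.160) / (8) = -1.295
  x_2 = (-4 - (3)·-1.295) / (4) = -0.029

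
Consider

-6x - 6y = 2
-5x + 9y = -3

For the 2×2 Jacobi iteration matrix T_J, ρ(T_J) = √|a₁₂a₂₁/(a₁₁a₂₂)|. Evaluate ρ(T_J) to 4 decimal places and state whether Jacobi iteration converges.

a₁₂a₂₁/(a₁₁a₂₂) = (-6)·(-5) / ((-6)·(9)) = -0.555556
ρ = √|-0.555556| = √0.555556 = 0.7454
ρ < 1, so Jacobi converges

0.7454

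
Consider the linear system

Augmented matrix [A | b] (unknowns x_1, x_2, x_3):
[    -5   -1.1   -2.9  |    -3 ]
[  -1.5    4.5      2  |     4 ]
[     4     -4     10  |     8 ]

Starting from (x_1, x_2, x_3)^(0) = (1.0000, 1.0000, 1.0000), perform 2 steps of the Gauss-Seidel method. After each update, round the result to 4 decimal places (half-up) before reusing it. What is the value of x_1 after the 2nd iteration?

-0.0812

Iteration 1:
  x_1 = (-3 - (-1.1)·1.0000 - (-2.9)·1.0000) / (-5) = -0.2000
  x_2 = (4 - (-1.5)·-0.2000 - (2)·1.0000) / (4.5) = 0.3778
  x_3 = (8 - (4)·-0.2000 - (-4)·0.3778) / (10) = 1.0311
Iteration 2:
  x_1 = (-3 - (-1.1)·0.3778 - (-2.9)·1.0311) / (-5) = -0.0812
  x_2 = (4 - (-1.5)·-0.0812 - (2)·1.0311) / (4.5) = 0.4036
  x_3 = (8 - (4)·-0.0812 - (-4)·0.4036) / (10) = 0.9939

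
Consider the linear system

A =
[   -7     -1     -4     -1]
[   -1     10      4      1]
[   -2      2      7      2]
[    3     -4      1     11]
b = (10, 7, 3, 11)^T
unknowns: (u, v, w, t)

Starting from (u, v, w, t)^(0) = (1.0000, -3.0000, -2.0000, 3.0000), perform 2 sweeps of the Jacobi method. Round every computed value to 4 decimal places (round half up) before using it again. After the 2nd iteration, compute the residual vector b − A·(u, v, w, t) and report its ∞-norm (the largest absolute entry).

4.9647

Iteration 1:
  u = (10 - (-1)·-3.0000 - (-4)·-2.0000 - (-1)·3.0000) / (-7) = -0.2857
  v = (7 - (-1)·1.0000 - (4)·-2.0000 - (1)·3.0000) / (10) = 1.3000
  w = (3 - (-2)·1.0000 - (2)·-3.0000 - (2)·3.0000) / (7) = 0.7143
  t = (11 - (3)·1.0000 - (-4)·-3.0000 - (1)·-2.0000) / (11) = -0.1818
Iteration 2:
  u = (10 - (-1)·1.3000 - (-4)·0.7143 - (-1)·-0.1818) / (-7) = -1.9965
  v = (7 - (-1)·-0.2857 - (4)·0.7143 - (1)·-0.1818) / (10) = 0.4039
  w = (3 - (-2)·-0.2857 - (2)·1.3000 - (2)·-0.1818) / (7) = 0.0275
  t = (11 - (3)·-0.2857 - (-4)·1.3000 - (1)·0.7143) / (11) = 1.4857
Residual b − A·x = (-1.9759, -0.6312, -4.9647, 2.2349); ∞-norm = 4.9647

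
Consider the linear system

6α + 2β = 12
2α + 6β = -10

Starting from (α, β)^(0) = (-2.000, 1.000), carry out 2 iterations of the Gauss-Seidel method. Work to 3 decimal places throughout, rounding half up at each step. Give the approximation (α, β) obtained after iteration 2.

(2.741, -2.580)

Iteration 1:
  α = (12 - (2)·1.000) / (6) = 1.667
  β = (-10 - (2)·1.667) / (6) = -2.222
Iteration 2:
  α = (12 - (2)·-2.222) / (6) = 2.741
  β = (-10 - (2)·2.741) / (6) = -2.580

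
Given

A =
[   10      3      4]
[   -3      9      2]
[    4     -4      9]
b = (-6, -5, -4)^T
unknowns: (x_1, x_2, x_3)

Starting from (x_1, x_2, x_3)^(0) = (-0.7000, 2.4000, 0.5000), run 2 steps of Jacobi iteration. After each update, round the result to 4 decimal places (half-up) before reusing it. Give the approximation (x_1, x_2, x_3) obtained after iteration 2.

(-0.7033, -1.2696, -0.1689)

Iteration 1:
  x_1 = (-6 - (3)·2.4000 - (4)·0.5000) / (10) = -1.5200
  x_2 = (-5 - (-3)·-0.7000 - (2)·0.5000) / (9) = -0.9000
  x_3 = (-4 - (4)·-0.7000 - (-4)·2.4000) / (9) = 0.9333
Iteration 2:
  x_1 = (-6 - (3)·-0.9000 - (4)·0.9333) / (10) = -0.7033
  x_2 = (-5 - (-3)·-1.5200 - (2)·0.9333) / (9) = -1.2696
  x_3 = (-4 - (4)·-1.5200 - (-4)·-0.9000) / (9) = -0.1689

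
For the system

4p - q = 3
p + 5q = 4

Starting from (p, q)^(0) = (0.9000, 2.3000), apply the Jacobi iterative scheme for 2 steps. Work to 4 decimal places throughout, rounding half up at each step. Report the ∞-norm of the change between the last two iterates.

0.4200

Iteration 1:
  p = (3 - (-1)·2.3000) / (4) = 1.3250
  q = (4 - (1)·0.9000) / (5) = 0.6200
Iteration 2:
  p = (3 - (-1)·0.6200) / (4) = 0.9050
  q = (4 - (1)·1.3250) / (5) = 0.5350
Change: (-0.4200, -0.0850) → max |·| = 0.4200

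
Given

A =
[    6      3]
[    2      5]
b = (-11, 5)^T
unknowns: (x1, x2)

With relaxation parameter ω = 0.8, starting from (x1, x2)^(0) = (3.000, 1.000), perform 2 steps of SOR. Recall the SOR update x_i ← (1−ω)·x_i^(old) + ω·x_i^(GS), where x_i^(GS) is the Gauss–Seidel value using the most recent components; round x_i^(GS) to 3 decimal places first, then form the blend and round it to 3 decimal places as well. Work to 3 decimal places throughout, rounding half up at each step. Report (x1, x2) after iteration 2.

Iteration 1:
  x1: GS value = (-11 - (3)·1.000) / (6) = -2.333;  x1 ← (1−ω)·3.000 + ω·-2.333 = -1.266
  x2: GS value = (5 - (2)·-1.266) / (5) = 1.506;  x2 ← (1−ω)·1.000 + ω·1.506 = 1.405
Iteration 2:
  x1: GS value = (-11 - (3)·1.405) / (6) = -2.536;  x1 ← (1−ω)·-1.266 + ω·-2.536 = -2.282
  x2: GS value = (5 - (2)·-2.282) / (5) = 1.913;  x2 ← (1−ω)·1.405 + ω·1.913 = 1.811

(-2.282, 1.811)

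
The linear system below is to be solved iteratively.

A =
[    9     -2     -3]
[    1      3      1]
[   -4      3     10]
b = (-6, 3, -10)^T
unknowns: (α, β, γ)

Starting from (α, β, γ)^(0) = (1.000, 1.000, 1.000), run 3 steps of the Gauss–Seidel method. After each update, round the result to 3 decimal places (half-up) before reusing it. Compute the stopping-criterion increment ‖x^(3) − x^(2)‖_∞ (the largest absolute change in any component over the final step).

Iteration 1:
  α = (-6 - (-2)·1.000 - (-3)·1.000) / (9) = -0.111
  β = (3 - (1)·-0.111 - (1)·1.000) / (3) = 0.704
  γ = (-10 - (-4)·-0.111 - (3)·0.704) / (10) = -1.256
Iteration 2:
  α = (-6 - (-2)·0.704 - (-3)·-1.256) / (9) = -0.929
  β = (3 - (1)·-0.929 - (1)·-1.256) / (3) = 1.728
  γ = (-10 - (-4)·-0.929 - (3)·1.728) / (10) = -1.890
Iteration 3:
  α = (-6 - (-2)·1.728 - (-3)·-1.890) / (9) = -0.913
  β = (3 - (1)·-0.913 - (1)·-1.890) / (3) = 1.934
  γ = (-10 - (-4)·-0.913 - (3)·1.934) / (10) = -1.945
Change: (0.016, 0.206, -0.055) → max |·| = 0.206

0.206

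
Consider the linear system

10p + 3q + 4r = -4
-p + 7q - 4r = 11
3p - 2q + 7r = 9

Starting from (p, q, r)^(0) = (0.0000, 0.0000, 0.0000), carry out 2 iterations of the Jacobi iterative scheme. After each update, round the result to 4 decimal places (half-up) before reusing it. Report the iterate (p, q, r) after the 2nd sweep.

(-1.3857, 2.2490, 1.9061)

Iteration 1:
  p = (-4 - (3)·0.0000 - (4)·0.0000) / (10) = -0.4000
  q = (11 - (-1)·0.0000 - (-4)·0.0000) / (7) = 1.5714
  r = (9 - (3)·0.0000 - (-2)·0.0000) / (7) = 1.2857
Iteration 2:
  p = (-4 - (3)·1.5714 - (4)·1.2857) / (10) = -1.3857
  q = (11 - (-1)·-0.4000 - (-4)·1.2857) / (7) = 2.2490
  r = (9 - (3)·-0.4000 - (-2)·1.5714) / (7) = 1.9061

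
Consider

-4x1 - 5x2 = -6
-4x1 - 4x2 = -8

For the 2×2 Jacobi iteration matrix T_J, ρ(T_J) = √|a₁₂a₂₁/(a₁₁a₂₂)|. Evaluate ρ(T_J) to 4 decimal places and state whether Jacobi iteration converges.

1.1180

a₁₂a₂₁/(a₁₁a₂₂) = (-5)·(-4) / ((-4)·(-4)) = 1.250000
ρ = √|1.250000| = √1.250000 = 1.1180
ρ > 1, so Jacobi diverges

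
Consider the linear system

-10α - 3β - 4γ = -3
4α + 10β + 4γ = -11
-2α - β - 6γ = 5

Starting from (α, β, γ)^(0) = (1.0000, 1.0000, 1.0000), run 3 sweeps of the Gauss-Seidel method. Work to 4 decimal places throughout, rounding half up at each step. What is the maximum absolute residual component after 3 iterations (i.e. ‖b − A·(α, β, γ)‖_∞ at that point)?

0.2836

Iteration 1:
  α = (-3 - (-3)·1.0000 - (-4)·1.0000) / (-10) = -0.4000
  β = (-11 - (4)·-0.4000 - (4)·1.0000) / (10) = -1.3400
  γ = (5 - (-2)·-0.4000 - (-1)·-1.3400) / (-6) = -0.4767
Iteration 2:
  α = (-3 - (-3)·-1.3400 - (-4)·-0.4767) / (-10) = 0.8927
  β = (-11 - (4)·0.8927 - (4)·-0.4767) / (10) = -1.2664
  γ = (5 - (-2)·0.8927 - (-1)·-1.2664) / (-6) = -0.9198
Iteration 3:
  α = (-3 - (-3)·-1.2664 - (-4)·-0.9198) / (-10) = 1.0478
  β = (-11 - (4)·1.0478 - (4)·-0.9198) / (10) = -1.1512
  γ = (5 - (-2)·1.0478 - (-1)·-1.1512) / (-6) = -0.9907
Residual b − A·x = (0.0616, 0.2836, 0.0002); ∞-norm = 0.2836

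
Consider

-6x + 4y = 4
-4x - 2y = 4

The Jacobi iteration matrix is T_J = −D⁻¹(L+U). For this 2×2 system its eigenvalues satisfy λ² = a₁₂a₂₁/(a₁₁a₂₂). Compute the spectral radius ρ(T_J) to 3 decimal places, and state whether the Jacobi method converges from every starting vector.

a₁₂a₂₁/(a₁₁a₂₂) = (4)·(-4) / ((-6)·(-2)) = -1.333333
ρ = √|-1.333333| = √1.333333 = 1.155
ρ > 1, so Jacobi diverges

1.155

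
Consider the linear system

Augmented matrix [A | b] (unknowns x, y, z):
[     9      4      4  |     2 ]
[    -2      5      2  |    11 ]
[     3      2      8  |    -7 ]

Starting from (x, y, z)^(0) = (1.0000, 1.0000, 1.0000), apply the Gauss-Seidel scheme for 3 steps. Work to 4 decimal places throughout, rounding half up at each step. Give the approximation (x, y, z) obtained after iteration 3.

(-0.2570, 2.7054, -1.4550)

Iteration 1:
  x = (2 - (4)·1.0000 - (4)·1.0000) / (9) = -0.6667
  y = (11 - (-2)·-0.6667 - (2)·1.0000) / (5) = 1.5333
  z = (-7 - (3)·-0.6667 - (2)·1.5333) / (8) = -1.0083
Iteration 2:
  x = (2 - (4)·1.5333 - (4)·-1.0083) / (9) = -0.0111
  y = (11 - (-2)·-0.0111 - (2)·-1.0083) / (5) = 2.5989
  z = (-7 - (3)·-0.0111 - (2)·2.5989) / (8) = -1.5206
Iteration 3:
  x = (2 - (4)·2.5989 - (4)·-1.5206) / (9) = -0.2570
  y = (11 - (-2)·-0.2570 - (2)·-1.5206) / (5) = 2.7054
  z = (-7 - (3)·-0.2570 - (2)·2.7054) / (8) = -1.4550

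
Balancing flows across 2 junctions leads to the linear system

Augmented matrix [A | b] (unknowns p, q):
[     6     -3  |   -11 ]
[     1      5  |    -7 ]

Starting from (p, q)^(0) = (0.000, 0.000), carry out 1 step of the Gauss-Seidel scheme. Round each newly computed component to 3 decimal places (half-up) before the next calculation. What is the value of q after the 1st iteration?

-1.033

Iteration 1:
  p = (-11 - (-3)·0.000) / (6) = -1.833
  q = (-7 - (1)·-1.833) / (5) = -1.033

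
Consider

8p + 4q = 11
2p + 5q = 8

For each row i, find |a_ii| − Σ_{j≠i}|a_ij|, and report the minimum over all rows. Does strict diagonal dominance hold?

3

row 1: |8| − (4) = 4
row 2: |5| − (2) = 3
minimum over rows = 3 → strictly diagonally dominant (convergence guaranteed)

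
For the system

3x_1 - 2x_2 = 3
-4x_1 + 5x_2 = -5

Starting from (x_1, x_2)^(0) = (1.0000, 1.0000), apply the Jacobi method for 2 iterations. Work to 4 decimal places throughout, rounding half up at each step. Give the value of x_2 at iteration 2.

0.3334

Iteration 1:
  x_1 = (3 - (-2)·1.0000) / (3) = 1.6667
  x_2 = (-5 - (-4)·1.0000) / (5) = -0.2000
Iteration 2:
  x_1 = (3 - (-2)·-0.2000) / (3) = 0.8667
  x_2 = (-5 - (-4)·1.6667) / (5) = 0.3334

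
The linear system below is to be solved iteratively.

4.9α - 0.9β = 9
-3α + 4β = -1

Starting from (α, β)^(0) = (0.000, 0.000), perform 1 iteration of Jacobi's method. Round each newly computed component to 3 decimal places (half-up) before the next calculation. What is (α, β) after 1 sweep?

Iteration 1:
  α = (9 - (-0.9)·0.000) / (4.9) = 1.837
  β = (-1 - (-3)·0.000) / (4) = -0.250

(1.837, -0.250)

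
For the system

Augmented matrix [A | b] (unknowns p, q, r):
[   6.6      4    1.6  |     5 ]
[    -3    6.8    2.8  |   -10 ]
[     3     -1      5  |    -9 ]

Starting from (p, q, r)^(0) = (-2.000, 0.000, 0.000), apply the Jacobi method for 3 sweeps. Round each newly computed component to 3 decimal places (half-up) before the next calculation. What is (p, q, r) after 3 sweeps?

Iteration 1:
  p = (5 - (4)·0.000 - (1.6)·0.000) / (6.6) = 0.758
  q = (-10 - (-3)·-2.000 - (2.8)·0.000) / (6.8) = -2.353
  r = (-9 - (3)·-2.000 - (-1)·0.000) / (5) = -0.600
Iteration 2:
  p = (5 - (4)·-2.353 - (1.6)·-0.600) / (6.6) = 2.329
  q = (-10 - (-3)·0.758 - (2.8)·-0.600) / (6.8) = -0.889
  r = (-9 - (3)·0.758 - (-1)·-2.353) / (5) = -2.725
Iteration 3:
  p = (5 - (4)·-0.889 - (1.6)·-2.725) / (6.6) = 1.957
  q = (-10 - (-3)·2.329 - (2.8)·-2.725) / (6.8) = 0.679
  r = (-9 - (3)·2.329 - (-1)·-0.889) / (5) = -3.375

(1.957, 0.679, -3.375)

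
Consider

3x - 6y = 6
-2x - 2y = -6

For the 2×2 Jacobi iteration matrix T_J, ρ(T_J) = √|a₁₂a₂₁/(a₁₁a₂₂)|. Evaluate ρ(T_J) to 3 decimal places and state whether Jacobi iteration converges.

a₁₂a₂₁/(a₁₁a₂₂) = (-6)·(-2) / ((3)·(-2)) = -2.000000
ρ = √|-2.000000| = √2.000000 = 1.414
ρ > 1, so Jacobi diverges

1.414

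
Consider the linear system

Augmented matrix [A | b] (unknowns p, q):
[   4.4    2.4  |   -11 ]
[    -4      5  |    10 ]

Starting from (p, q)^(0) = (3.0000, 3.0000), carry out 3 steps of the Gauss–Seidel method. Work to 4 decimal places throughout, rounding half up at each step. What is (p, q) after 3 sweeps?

(-2.8116, -0.2493)

Iteration 1:
  p = (-11 - (2.4)·3.0000) / (4.4) = -4.1364
  q = (10 - (-4)·-4.1364) / (5) = -1.3091
Iteration 2:
  p = (-11 - (2.4)·-1.3091) / (4.4) = -1.7859
  q = (10 - (-4)·-1.7859) / (5) = 0.5713
Iteration 3:
  p = (-11 - (2.4)·0.5713) / (4.4) = -2.8116
  q = (10 - (-4)·-2.8116) / (5) = -0.2493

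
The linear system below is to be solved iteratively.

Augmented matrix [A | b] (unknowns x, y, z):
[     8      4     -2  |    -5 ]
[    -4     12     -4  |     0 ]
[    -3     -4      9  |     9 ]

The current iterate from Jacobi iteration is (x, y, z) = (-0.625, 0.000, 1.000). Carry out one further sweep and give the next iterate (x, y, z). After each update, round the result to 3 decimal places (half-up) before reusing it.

One sweep:
  x = (-5 - (4)·0.000 - (-2)·1.000) / (8) = -0.375
  y = (0 - (-4)·-0.625 - (-4)·1.000) / (12) = 0.125
  z = (9 - (-3)·-0.625 - (-4)·0.000) / (9) = 0.792

(-0.375, 0.125, 0.792)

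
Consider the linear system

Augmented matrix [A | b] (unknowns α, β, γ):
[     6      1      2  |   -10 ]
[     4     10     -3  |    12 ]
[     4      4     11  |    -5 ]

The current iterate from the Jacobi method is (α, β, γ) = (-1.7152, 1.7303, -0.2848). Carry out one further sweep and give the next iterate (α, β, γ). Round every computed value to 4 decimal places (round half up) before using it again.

(-1.8601, 1.8006, -0.4600)

One sweep:
  α = (-10 - (1)·1.7303 - (2)·-0.2848) / (6) = -1.8601
  β = (12 - (4)·-1.7152 - (-3)·-0.2848) / (10) = 1.8006
  γ = (-5 - (4)·-1.7152 - (4)·1.7303) / (11) = -0.4600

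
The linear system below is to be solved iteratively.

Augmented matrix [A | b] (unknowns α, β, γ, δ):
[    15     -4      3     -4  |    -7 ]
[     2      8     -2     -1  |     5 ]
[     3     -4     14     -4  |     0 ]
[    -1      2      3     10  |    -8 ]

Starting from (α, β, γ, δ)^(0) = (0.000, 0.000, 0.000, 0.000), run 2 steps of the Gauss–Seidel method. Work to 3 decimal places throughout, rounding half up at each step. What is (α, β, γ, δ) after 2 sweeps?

(-0.622, 0.722, 0.028, -1.015)

Iteration 1:
  α = (-7 - (-4)·0.000 - (3)·0.000 - (-4)·0.000) / (15) = -0.467
  β = (5 - (2)·-0.467 - (-2)·0.000 - (-1)·0.000) / (8) = 0.742
  γ = (0 - (3)·-0.467 - (-4)·0.742 - (-4)·0.000) / (14) = 0.312
  δ = (-8 - (-1)·-0.467 - (2)·0.742 - (3)·0.312) / (10) = -1.089
Iteration 2:
  α = (-7 - (-4)·0.742 - (3)·0.312 - (-4)·-1.089) / (15) = -0.622
  β = (5 - (2)·-0.622 - (-2)·0.312 - (-1)·-1.089) / (8) = 0.722
  γ = (0 - (3)·-0.622 - (-4)·0.722 - (-4)·-1.089) / (14) = 0.028
  δ = (-8 - (-1)·-0.622 - (2)·0.722 - (3)·0.028) / (10) = -1.015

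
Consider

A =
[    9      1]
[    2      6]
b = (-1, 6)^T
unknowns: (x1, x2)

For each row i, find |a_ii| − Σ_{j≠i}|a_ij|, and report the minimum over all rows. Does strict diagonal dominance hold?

4

row 1: |9| − (1) = 8
row 2: |6| − (2) = 4
minimum over rows = 4 → strictly diagonally dominant (convergence guaranteed)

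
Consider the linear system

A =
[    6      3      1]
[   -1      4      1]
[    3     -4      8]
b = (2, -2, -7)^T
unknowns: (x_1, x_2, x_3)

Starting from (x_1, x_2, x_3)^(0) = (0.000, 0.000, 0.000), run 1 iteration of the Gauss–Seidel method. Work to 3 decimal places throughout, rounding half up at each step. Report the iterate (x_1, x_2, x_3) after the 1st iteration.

Iteration 1:
  x_1 = (2 - (3)·0.000 - (1)·0.000) / (6) = 0.333
  x_2 = (-2 - (-1)·0.333 - (1)·0.000) / (4) = -0.417
  x_3 = (-7 - (3)·0.333 - (-4)·-0.417) / (8) = -1.208

(0.333, -0.417, -1.208)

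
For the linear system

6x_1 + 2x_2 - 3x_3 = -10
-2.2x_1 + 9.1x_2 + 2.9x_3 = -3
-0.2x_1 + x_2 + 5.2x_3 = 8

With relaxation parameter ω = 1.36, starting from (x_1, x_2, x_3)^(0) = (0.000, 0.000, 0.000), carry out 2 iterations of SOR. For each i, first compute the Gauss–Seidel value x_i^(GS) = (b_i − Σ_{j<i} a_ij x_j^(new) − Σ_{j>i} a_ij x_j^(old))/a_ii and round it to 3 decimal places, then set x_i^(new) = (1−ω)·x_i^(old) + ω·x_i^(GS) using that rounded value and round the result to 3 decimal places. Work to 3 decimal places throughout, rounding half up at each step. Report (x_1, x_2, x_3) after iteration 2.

(0.645, -0.797, 1.512)

Iteration 1:
  x_1: GS value = (-10 - (2)·0.000 - (-3)·0.000) / (6) = -1.667;  x_1 ← (1−ω)·0.000 + ω·-1.667 = -2.267
  x_2: GS value = (-3 - (-2.2)·-2.267 - (2.9)·0.000) / (9.1) = -0.878;  x_2 ← (1−ω)·0.000 + ω·-0.878 = -1.194
  x_3: GS value = (8 - (-0.2)·-2.267 - (1)·-1.194) / (5.2) = 1.681;  x_3 ← (1−ω)·0.000 + ω·1.681 = 2.286
Iteration 2:
  x_1: GS value = (-10 - (2)·-1.194 - (-3)·2.286) / (6) = -0.126;  x_1 ← (1−ω)·-2.267 + ω·-0.126 = 0.645
  x_2: GS value = (-3 - (-2.2)·0.645 - (2.9)·2.286) / (9.1) = -0.902;  x_2 ← (1−ω)·-1.194 + ω·-0.902 = -0.797
  x_3: GS value = (8 - (-0.2)·0.645 - (1)·-0.797) / (5.2) = 1.717;  x_3 ← (1−ω)·2.286 + ω·1.717 = 1.512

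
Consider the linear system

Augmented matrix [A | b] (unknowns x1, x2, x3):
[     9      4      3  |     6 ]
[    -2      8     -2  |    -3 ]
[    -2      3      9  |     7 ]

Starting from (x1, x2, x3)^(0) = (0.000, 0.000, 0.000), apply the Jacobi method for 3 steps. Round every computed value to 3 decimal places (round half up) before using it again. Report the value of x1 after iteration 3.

0.323

Iteration 1:
  x1 = (6 - (4)·0.000 - (3)·0.000) / (9) = 0.667
  x2 = (-3 - (-2)·0.000 - (-2)·0.000) / (8) = -0.375
  x3 = (7 - (-2)·0.000 - (3)·0.000) / (9) = 0.778
Iteration 2:
  x1 = (6 - (4)·-0.375 - (3)·0.778) / (9) = 0.574
  x2 = (-3 - (-2)·0.667 - (-2)·0.778) / (8) = -0.014
  x3 = (7 - (-2)·0.667 - (3)·-0.375) / (9) = 1.051
Iteration 3:
  x1 = (6 - (4)·-0.014 - (3)·1.051) / (9) = 0.323
  x2 = (-3 - (-2)·0.574 - (-2)·1.051) / (8) = 0.031
  x3 = (7 - (-2)·0.574 - (3)·-0.014) / (9) = 0.910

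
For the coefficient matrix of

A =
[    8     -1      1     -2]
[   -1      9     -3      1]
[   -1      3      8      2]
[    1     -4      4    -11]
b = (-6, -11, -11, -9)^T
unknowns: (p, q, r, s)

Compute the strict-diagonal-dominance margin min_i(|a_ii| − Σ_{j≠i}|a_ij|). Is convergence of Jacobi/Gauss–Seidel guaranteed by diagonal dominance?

row 1: |8| − (1+1+2) = 4
row 2: |9| − (1+3+1) = 4
row 3: |8| − (1+3+2) = 2
row 4: |-11| − (1+4+4) = 2
minimum over rows = 2 → strictly diagonally dominant (convergence guaranteed)

2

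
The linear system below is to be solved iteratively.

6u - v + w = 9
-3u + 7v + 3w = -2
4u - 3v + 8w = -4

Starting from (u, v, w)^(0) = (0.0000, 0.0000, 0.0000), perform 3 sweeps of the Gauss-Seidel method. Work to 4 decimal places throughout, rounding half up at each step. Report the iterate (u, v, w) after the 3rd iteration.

Iteration 1:
  u = (9 - (-1)·0.0000 - (1)·0.0000) / (6) = 1.5000
  v = (-2 - (-3)·1.5000 - (3)·0.0000) / (7) = 0.3571
  w = (-4 - (4)·1.5000 - (-3)·0.3571) / (8) = -1.1161
Iteration 2:
  u = (9 - (-1)·0.3571 - (1)·-1.1161) / (6) = 1.7455
  v = (-2 - (-3)·1.7455 - (3)·-1.1161) / (7) = 0.9407
  w = (-4 - (4)·1.7455 - (-3)·0.9407) / (8) = -1.0200
Iteration 3:
  u = (9 - (-1)·0.9407 - (1)·-1.0200) / (6) = 1.8268
  v = (-2 - (-3)·1.8268 - (3)·-1.0200) / (7) = 0.9343
  w = (-4 - (4)·1.8268 - (-3)·0.9343) / (8) = -1.0630

(1.8268, 0.9343, -1.0630)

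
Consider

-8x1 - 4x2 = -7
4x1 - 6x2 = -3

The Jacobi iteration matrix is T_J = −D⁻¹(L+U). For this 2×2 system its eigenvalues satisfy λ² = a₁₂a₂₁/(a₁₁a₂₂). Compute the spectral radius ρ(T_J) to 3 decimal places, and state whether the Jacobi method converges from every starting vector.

0.577

a₁₂a₂₁/(a₁₁a₂₂) = (-4)·(4) / ((-8)·(-6)) = -0.333333
ρ = √|-0.333333| = √0.333333 = 0.577
ρ < 1, so Jacobi converges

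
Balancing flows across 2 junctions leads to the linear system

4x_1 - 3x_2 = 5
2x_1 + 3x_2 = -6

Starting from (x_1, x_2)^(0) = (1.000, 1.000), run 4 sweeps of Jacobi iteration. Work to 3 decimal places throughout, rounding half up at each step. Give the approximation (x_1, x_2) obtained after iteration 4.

(0.125, -1.167)

Iteration 1:
  x_1 = (5 - (-3)·1.000) / (4) = 2.000
  x_2 = (-6 - (2)·1.000) / (3) = -2.667
Iteration 2:
  x_1 = (5 - (-3)·-2.667) / (4) = -0.750
  x_2 = (-6 - (2)·2.000) / (3) = -3.333
Iteration 3:
  x_1 = (5 - (-3)·-3.333) / (4) = -1.250
  x_2 = (-6 - (2)·-0.750) / (3) = -1.500
Iteration 4:
  x_1 = (5 - (-3)·-1.500) / (4) = 0.125
  x_2 = (-6 - (2)·-1.250) / (3) = -1.167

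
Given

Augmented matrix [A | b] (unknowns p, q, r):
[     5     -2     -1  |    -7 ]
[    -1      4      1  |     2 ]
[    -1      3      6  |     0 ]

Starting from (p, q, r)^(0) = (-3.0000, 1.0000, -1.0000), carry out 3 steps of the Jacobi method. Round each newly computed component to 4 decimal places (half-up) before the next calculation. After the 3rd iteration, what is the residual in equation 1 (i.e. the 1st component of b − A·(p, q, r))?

-0.8917

Iteration 1:
  p = (-7 - (-2)·1.0000 - (-1)·-1.0000) / (5) = -1.2000
  q = (2 - (-1)·-3.0000 - (1)·-1.0000) / (4) = 0.0000
  r = (0 - (-1)·-3.0000 - (3)·1.0000) / (6) = -1.0000
Iteration 2:
  p = (-7 - (-2)·0.0000 - (-1)·-1.0000) / (5) = -1.6000
  q = (2 - (-1)·-1.2000 - (1)·-1.0000) / (4) = 0.4500
  r = (0 - (-1)·-1.2000 - (3)·0.0000) / (6) = -0.2000
Iteration 3:
  p = (-7 - (-2)·0.4500 - (-1)·-0.2000) / (5) = -1.2600
  q = (2 - (-1)·-1.6000 - (1)·-0.2000) / (4) = 0.1500
  r = (0 - (-1)·-1.6000 - (3)·0.4500) / (6) = -0.4917
Residual b − A·x = (-0.8917, 0.6317, 1.2402)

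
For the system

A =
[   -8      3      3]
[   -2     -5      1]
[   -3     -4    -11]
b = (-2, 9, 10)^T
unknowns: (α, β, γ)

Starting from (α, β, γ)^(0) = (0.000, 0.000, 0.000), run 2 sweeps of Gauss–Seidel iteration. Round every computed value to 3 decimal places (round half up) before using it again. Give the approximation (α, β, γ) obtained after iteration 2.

(-0.570, -1.629, -0.161)

Iteration 1:
  α = (-2 - (3)·0.000 - (3)·0.000) / (-8) = 0.250
  β = (9 - (-2)·0.250 - (1)·0.000) / (-5) = -1.900
  γ = (10 - (-3)·0.250 - (-4)·-1.900) / (-11) = -0.286
Iteration 2:
  α = (-2 - (3)·-1.900 - (3)·-0.286) / (-8) = -0.570
  β = (9 - (-2)·-0.570 - (1)·-0.286) / (-5) = -1.629
  γ = (10 - (-3)·-0.570 - (-4)·-1.629) / (-11) = -0.161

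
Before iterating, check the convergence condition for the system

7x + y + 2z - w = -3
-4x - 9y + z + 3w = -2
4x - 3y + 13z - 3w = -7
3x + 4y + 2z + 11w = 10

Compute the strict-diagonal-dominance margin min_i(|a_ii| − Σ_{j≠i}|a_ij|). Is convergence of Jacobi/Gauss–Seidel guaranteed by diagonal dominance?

row 1: |7| − (1+2+1) = 3
row 2: |-9| − (4+1+3) = 1
row 3: |13| − (4+3+3) = 3
row 4: |11| − (3+4+2) = 2
minimum over rows = 1 → strictly diagonally dominant (convergence guaranteed)

1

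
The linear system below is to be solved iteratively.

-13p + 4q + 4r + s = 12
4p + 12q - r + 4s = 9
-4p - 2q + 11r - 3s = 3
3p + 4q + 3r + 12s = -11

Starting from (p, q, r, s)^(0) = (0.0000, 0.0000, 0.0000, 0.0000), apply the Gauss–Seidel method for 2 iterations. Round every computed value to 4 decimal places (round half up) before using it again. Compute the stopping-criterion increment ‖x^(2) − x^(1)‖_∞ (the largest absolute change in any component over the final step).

0.2829

Iteration 1:
  p = (12 - (4)·0.0000 - (4)·0.0000 - (1)·0.0000) / (-13) = -0.9231
  q = (9 - (4)·-0.9231 - (-1)·0.0000 - (4)·0.0000) / (12) = 1.0577
  r = (3 - (-4)·-0.9231 - (-2)·1.0577 - (-3)·0.0000) / (11) = 0.1294
  s = (-11 - (3)·-0.9231 - (4)·1.0577 - (3)·0.1294) / (12) = -1.0708
Iteration 2:
  p = (12 - (4)·1.0577 - (4)·0.1294 - (1)·-1.0708) / (-13) = -0.6402
  q = (9 - (4)·-0.6402 - (-1)·0.1294 - (4)·-1.0708) / (12) = 1.3311
  r = (3 - (-4)·-0.6402 - (-2)·1.3311 - (-3)·-1.0708) / (11) = -0.0101
  s = (-11 - (3)·-0.6402 - (4)·1.3311 - (3)·-0.0101) / (12) = -1.1978
Change: (0.2829, 0.2734, -0.1395, -0.1270) → max |·| = 0.2829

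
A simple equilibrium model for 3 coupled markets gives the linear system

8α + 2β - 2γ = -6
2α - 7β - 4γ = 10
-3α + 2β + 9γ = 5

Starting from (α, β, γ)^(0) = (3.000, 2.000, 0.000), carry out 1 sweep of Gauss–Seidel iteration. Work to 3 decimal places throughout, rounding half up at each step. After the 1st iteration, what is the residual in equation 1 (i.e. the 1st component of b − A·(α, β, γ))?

8.644

Iteration 1:
  α = (-6 - (2)·2.000 - (-2)·0.000) / (8) = -1.250
  β = (10 - (2)·-1.250 - (-4)·0.000) / (-7) = -1.786
  γ = (5 - (-3)·-1.250 - (2)·-1.786) / (9) = 0.536
Residual b − A·x = (8.644, 2.142, -0.002)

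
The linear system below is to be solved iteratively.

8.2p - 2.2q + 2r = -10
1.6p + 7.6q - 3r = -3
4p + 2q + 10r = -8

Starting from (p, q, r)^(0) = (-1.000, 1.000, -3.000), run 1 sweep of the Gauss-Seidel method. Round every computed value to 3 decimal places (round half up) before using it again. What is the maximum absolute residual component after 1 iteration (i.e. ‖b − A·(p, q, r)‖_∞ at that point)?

Iteration 1:
  p = (-10 - (-2.2)·1.000 - (2)·-3.000) / (8.2) = -0.220
  q = (-3 - (1.6)·-0.220 - (-3)·-3.000) / (7.6) = -1.533
  r = (-8 - (4)·-0.220 - (2)·-1.533) / (10) = -0.405
Residual b − A·x = (-10.759, 7.788, -0.004); ∞-norm = 10.759

10.759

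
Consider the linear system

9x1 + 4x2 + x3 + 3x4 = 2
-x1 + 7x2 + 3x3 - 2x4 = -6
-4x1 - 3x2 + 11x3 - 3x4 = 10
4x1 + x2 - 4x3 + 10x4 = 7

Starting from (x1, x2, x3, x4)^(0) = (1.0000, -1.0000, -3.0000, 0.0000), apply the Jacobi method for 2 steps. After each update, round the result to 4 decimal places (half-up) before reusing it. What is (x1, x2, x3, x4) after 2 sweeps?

(0.1238, -1.3714, 1.2104, 0.6429)

Iteration 1:
  x1 = (2 - (4)·-1.0000 - (1)·-3.0000 - (3)·0.0000) / (9) = 1.0000
  x2 = (-6 - (-1)·1.0000 - (3)·-3.0000 - (-2)·0.0000) / (7) = 0.5714
  x3 = (10 - (-4)·1.0000 - (-3)·-1.0000 - (-3)·0.0000) / (11) = 1.0000
  x4 = (7 - (4)·1.0000 - (1)·-1.0000 - (-4)·-3.0000) / (10) = -0.8000
Iteration 2:
  x1 = (2 - (4)·0.5714 - (1)·1.0000 - (3)·-0.8000) / (9) = 0.1238
  x2 = (-6 - (-1)·1.0000 - (3)·1.0000 - (-2)·-0.8000) / (7) = -1.3714
  x3 = (10 - (-4)·1.0000 - (-3)·0.5714 - (-3)·-0.8000) / (11) = 1.2104
  x4 = (7 - (4)·1.0000 - (1)·0.5714 - (-4)·1.0000) / (10) = 0.6429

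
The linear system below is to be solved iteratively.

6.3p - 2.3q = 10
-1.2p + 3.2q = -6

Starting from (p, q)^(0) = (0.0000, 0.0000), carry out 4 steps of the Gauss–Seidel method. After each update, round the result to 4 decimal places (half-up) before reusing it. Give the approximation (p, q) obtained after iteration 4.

Iteration 1:
  p = (10 - (-2.3)·0.0000) / (6.3) = 1.5873
  q = (-6 - (-1.2)·1.5873) / (3.2) = -1.2798
Iteration 2:
  p = (10 - (-2.3)·-1.2798) / (6.3) = 1.1201
  q = (-6 - (-1.2)·1.1201) / (3.2) = -1.4550
Iteration 3:
  p = (10 - (-2.3)·-1.4550) / (6.3) = 1.0561
  q = (-6 - (-1.2)·1.0561) / (3.2) = -1.4790
Iteration 4:
  p = (10 - (-2.3)·-1.4790) / (6.3) = 1.0473
  q = (-6 - (-1.2)·1.0473) / (3.2) = -1.4823

(1.0473, -1.4823)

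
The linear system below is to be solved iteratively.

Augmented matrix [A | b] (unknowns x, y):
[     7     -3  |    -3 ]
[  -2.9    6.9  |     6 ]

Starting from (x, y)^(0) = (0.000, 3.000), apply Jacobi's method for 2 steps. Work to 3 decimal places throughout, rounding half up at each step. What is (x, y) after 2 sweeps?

Iteration 1:
  x = (-3 - (-3)·3.000) / (7) = 0.857
  y = (6 - (-2.9)·0.000) / (6.9) = 0.870
Iteration 2:
  x = (-3 - (-3)·0.870) / (7) = -0.056
  y = (6 - (-2.9)·0.857) / (6.9) = 1.230

(-0.056, 1.230)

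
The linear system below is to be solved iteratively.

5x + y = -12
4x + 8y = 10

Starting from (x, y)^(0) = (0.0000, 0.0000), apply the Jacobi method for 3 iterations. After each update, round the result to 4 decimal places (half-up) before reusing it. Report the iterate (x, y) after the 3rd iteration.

Iteration 1:
  x = (-12 - (1)·0.0000) / (5) = -2.4000
  y = (10 - (4)·0.0000) / (8) = 1.2500
Iteration 2:
  x = (-12 - (1)·1.2500) / (5) = -2.6500
  y = (10 - (4)·-2.4000) / (8) = 2.4500
Iteration 3:
  x = (-12 - (1)·2.4500) / (5) = -2.8900
  y = (10 - (4)·-2.6500) / (8) = 2.5750

(-2.8900, 2.5750)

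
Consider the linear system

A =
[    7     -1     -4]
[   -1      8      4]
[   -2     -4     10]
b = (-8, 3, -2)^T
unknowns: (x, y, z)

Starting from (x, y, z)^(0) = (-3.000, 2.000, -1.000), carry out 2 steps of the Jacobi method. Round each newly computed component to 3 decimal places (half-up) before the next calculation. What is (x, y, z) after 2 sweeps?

(-1.071, 0.196, -0.286)

Iteration 1:
  x = (-8 - (-1)·2.000 - (-4)·-1.000) / (7) = -1.429
  y = (3 - (-1)·-3.000 - (4)·-1.000) / (8) = 0.500
  z = (-2 - (-2)·-3.000 - (-4)·2.000) / (10) = 0.000
Iteration 2:
  x = (-8 - (-1)·0.500 - (-4)·0.000) / (7) = -1.071
  y = (3 - (-1)·-1.429 - (4)·0.000) / (8) = 0.196
  z = (-2 - (-2)·-1.429 - (-4)·0.500) / (10) = -0.286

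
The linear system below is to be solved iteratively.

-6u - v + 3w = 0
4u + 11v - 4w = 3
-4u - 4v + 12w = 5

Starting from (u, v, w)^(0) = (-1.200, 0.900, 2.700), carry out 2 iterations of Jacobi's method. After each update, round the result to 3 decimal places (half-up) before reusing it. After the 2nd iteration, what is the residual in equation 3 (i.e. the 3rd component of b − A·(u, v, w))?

-12.244

Iteration 1:
  u = (0 - (-1)·0.900 - (3)·2.700) / (-6) = 1.200
  v = (3 - (4)·-1.200 - (-4)·2.700) / (11) = 1.691
  w = (5 - (-4)·-1.200 - (-4)·0.900) / (12) = 0.317
Iteration 2:
  u = (0 - (-1)·1.691 - (3)·0.317) / (-6) = -0.123
  v = (3 - (4)·1.200 - (-4)·0.317) / (11) = -0.048
  w = (5 - (-4)·1.200 - (-4)·1.691) / (12) = 1.380
Residual b − A·x = (-4.926, 9.540, -12.244)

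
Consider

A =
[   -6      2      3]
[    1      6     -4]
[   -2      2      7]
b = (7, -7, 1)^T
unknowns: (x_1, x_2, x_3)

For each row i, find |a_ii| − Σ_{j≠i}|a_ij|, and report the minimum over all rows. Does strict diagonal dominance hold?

1

row 1: |-6| − (2+3) = 1
row 2: |6| − (1+4) = 1
row 3: |7| − (2+2) = 3
minimum over rows = 1 → strictly diagonally dominant (convergence guaranteed)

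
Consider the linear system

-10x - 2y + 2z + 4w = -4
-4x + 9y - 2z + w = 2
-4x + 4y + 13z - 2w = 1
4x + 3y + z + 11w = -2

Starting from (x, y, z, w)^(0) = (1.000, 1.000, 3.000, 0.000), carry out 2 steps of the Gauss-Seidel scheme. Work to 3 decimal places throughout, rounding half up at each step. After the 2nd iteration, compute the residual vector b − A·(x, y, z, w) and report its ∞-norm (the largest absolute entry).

Iteration 1:
  x = (-4 - (-2)·1.000 - (2)·3.000 - (4)·0.000) / (-10) = 0.800
  y = (2 - (-4)·0.800 - (-2)·3.000 - (1)·0.000) / (9) = 1.244
  z = (1 - (-4)·0.800 - (4)·1.244 - (-2)·0.000) / (13) = -0.060
  w = (-2 - (4)·0.800 - (3)·1.244 - (1)·-0.060) / (11) = -0.807
Iteration 2:
  x = (-4 - (-2)·1.244 - (2)·-0.060 - (4)·-0.807) / (-10) = -0.184
  y = (2 - (-4)·-0.184 - (-2)·-0.060 - (1)·-0.807) / (9) = 0.217
  z = (1 - (-4)·-0.184 - (4)·0.217 - (-2)·-0.807) / (13) = -0.171
  w = (-2 - (4)·-0.184 - (3)·0.217 - (1)·-0.171) / (11) = -0.159
Residual b − A·x = (-4.428, -0.872, 1.301, 0.005); ∞-norm = 4.428

4.428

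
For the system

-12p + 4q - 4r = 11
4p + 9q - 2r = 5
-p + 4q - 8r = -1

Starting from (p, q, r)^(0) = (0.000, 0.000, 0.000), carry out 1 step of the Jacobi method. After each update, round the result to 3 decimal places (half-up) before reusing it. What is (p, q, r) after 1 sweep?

(-0.917, 0.556, 0.125)

Iteration 1:
  p = (11 - (4)·0.000 - (-4)·0.000) / (-12) = -0.917
  q = (5 - (4)·0.000 - (-2)·0.000) / (9) = 0.556
  r = (-1 - (-1)·0.000 - (4)·0.000) / (-8) = 0.125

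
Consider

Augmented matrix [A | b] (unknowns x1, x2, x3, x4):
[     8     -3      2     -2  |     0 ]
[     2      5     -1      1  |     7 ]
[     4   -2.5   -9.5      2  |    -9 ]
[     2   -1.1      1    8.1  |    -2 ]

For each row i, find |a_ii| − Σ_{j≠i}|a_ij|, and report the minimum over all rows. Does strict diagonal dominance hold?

row 1: |8| − (3+2+2) = 1
row 2: |5| − (2+1+1) = 1
row 3: |-9.5| − (4+2.5+2) = 1
row 4: |8.1| − (2+1.1+1) = 4
minimum over rows = 1 → strictly diagonally dominant (convergence guaranteed)

1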